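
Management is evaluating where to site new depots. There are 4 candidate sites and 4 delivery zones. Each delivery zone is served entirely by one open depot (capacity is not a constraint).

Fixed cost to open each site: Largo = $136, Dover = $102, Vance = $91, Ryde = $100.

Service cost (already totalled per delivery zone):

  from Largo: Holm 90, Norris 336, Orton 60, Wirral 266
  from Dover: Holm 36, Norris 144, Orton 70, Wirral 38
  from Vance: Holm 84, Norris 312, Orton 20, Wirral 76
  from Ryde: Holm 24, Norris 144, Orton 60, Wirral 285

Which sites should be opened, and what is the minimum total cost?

For any fixed open set, each delivery zone goes to its cheapest open site; total = fixed + service.
{Dover}: Holm→Dover 36, Norris→Dover 144, Orton→Dover 70, Wirral→Dover 38. Service 288; fixed 102; total 390.
{Dover, Vance}: service 238 + fixed 193 = 431
{Vance, Ryde}: Holm→Ryde 24, Norris→Ryde 144, Orton→Vance 20, Wirral→Vance 76. Service 264; fixed 191; total 455.
{Largo, Dover, Vance, Ryde}: Holm→Ryde 24, Norris→Dover 144, Orton→Vance 20, Wirral→Dover 38. Service 226; fixed 429; total 655.
No other subset beats 390.

Open Dover only; minimum total cost 390.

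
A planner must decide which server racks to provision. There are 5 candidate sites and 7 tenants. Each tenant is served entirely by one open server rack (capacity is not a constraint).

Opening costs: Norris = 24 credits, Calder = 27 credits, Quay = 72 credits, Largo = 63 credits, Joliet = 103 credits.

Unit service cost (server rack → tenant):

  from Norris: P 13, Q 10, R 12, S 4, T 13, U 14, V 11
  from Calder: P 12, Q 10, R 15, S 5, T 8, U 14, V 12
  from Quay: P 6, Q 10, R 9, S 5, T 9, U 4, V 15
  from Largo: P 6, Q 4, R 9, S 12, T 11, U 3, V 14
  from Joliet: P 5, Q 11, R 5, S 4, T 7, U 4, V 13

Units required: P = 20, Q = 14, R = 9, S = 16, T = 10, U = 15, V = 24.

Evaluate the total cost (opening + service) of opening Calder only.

Total cost: 1200

Each tenant is assigned to its cheapest site among the open ones.
{Calder}: P→Calder 12·20=240, Q→Calder 10·14=140, R→Calder 15·9=135, S→Calder 5·16=80, T→Calder 8·10=80, U→Calder 14·15=210, V→Calder 12·24=288. Service 1173; fixed 27; total 1200.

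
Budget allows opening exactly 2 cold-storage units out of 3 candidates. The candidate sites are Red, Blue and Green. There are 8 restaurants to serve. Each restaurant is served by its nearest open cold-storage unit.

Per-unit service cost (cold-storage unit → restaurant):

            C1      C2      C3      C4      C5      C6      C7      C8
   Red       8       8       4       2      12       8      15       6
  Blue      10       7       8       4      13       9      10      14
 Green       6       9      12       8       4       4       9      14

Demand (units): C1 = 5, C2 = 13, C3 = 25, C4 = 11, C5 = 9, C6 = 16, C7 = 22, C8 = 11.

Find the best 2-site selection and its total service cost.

With exactly 2 open, each restaurant uses its cheapest among the chosen.
{Red, Green}: C1→Green 6·5=30, C2→Red 8·13=104, C3→Red 4·25=100, C4→Red 2·11=22, C5→Green 4·9=36, C6→Green 4·16=64, C7→Green 9·22=198, C8→Red 6·11=66. Service cost 620.
{Red, Blue}: service cost 775
{Blue, Green}: service cost 817
Among all 3 size-2 choices, {Red, Green} is lowest.

Choose Red and Green; total service cost 620.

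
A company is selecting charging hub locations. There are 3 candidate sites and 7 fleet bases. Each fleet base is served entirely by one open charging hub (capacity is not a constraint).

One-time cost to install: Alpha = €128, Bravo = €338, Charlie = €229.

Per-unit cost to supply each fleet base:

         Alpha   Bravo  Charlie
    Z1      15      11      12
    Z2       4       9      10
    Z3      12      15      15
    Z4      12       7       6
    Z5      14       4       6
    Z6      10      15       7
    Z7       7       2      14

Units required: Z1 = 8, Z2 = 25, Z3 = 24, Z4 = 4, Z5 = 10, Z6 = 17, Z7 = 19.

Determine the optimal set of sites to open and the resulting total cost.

Open Alpha only; minimum total cost 1127.

For any fixed open set, each fleet base goes to its cheapest open site; total = fixed + service.
{Alpha}: Z1→Alpha 15·8=120, Z2→Alpha 4·25=100, Z3→Alpha 12·24=288, Z4→Alpha 12·4=48, Z5→Alpha 14·10=140, Z6→Alpha 10·17=170, Z7→Alpha 7·19=133. Service 999; fixed 128; total 1127.
{Alpha, Charlie}: Z1→Charlie 12·8=96, Z2→Alpha 4·25=100, Z3→Alpha 12·24=288, Z4→Charlie 6·4=24, Z5→Charlie 6·10=60, Z6→Charlie 7·17=119, Z7→Alpha 7·19=133. Service 820; fixed 357; total 1177.
{Alpha, Bravo}: Z1→Bravo 11·8=88, Z2→Alpha 4·25=100, Z3→Alpha 12·24=288, Z4→Bravo 7·4=28, Z5→Bravo 4·10=40, Z6→Alpha 10·17=170, Z7→Bravo 2·19=38. Service 752; fixed 466; total 1218.
{Alpha, Bravo, Charlie}: Z1→Bravo 11·8=88, Z2→Alpha 4·25=100, Z3→Alpha 12·24=288, Z4→Charlie 6·4=24, Z5→Bravo 4·10=40, Z6→Charlie 7·17=119, Z7→Bravo 2·19=38. Service 697; fixed 695; total 1392.
(All 7 nonempty subsets were checked; Alpha only is lowest.)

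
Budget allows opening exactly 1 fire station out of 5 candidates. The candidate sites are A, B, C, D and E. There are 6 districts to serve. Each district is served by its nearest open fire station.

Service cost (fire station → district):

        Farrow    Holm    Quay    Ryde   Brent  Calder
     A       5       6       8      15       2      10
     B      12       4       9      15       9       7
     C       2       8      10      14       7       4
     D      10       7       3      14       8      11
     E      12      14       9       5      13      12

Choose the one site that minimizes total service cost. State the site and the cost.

Choose C only; total service cost 45.

With exactly 1 open, each district uses its cheapest among the chosen.
{C}: Farrow→C 2, Holm→C 8, Quay→C 10, Ryde→C 14, Brent→C 7, Calder→C 4. Service cost 45.
{A}: service cost 46
{D}: service cost 53
Among all 5 size-1 choices, {C} is lowest.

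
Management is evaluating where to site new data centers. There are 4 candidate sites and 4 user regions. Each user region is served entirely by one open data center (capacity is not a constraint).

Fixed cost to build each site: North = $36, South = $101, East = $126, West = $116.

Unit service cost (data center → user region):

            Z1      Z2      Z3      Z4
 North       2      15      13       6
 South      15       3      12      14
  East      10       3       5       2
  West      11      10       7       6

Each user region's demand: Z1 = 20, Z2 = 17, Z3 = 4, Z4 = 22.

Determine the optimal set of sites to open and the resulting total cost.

For any fixed open set, each user region goes to its cheapest open site; total = fixed + service.
{North, East}: Z1→North 2·20=40, Z2→East 3·17=51, Z3→East 5·4=20, Z4→East 2·22=44. Service 155; fixed 162; total 317.
{North, South}: Z1→North 2·20=40, Z2→South 3·17=51, Z3→South 12·4=48, Z4→North 6·22=132. Service 271; fixed 137; total 408.
{North, South, East}: service 155 + fixed 263 = 418
{North, South, East, West}: service 155 + fixed 379 = 534
No other subset beats 317.

Open North and East; minimum total cost 317.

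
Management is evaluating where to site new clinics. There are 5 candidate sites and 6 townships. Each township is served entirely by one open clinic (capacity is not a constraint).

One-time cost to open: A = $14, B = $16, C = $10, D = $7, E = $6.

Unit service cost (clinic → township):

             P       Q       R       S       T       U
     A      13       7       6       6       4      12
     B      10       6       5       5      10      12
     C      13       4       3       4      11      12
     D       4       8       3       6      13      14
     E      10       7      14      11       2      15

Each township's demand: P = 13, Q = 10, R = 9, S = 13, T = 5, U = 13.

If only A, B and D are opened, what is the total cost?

Total cost: 417

Each township is assigned to its cheapest site among the open ones.
{A, B, D}: P→D 4·13=52, Q→B 6·10=60, R→D 3·9=27, S→B 5·13=65, T→A 4·5=20, U→A 12·13=156. Service 380; fixed 37; total 417.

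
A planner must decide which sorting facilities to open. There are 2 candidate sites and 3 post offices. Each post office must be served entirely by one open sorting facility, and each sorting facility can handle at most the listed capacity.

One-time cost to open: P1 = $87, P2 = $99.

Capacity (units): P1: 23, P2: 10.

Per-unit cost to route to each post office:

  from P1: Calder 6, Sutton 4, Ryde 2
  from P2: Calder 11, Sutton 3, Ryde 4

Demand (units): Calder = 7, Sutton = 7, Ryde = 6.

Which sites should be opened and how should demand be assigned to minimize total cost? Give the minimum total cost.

Open {P1}: Calder→P1 6·7=42, Sutton→P1 4·7=28, Ryde→P1 2·6=12.
Loads: P1 carries 20/23. Service 82; fixed 87; total 169.
Next best feasible plan costs 261.

Minimum total cost: 169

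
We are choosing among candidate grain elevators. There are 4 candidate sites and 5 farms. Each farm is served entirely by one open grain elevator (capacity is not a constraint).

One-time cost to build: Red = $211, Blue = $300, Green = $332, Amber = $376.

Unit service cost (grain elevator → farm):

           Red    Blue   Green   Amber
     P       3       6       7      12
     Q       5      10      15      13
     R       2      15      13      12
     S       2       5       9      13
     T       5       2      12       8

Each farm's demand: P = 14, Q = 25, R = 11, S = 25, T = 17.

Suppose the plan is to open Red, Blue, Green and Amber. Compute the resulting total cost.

Each farm is assigned to its cheapest site among the open ones.
{Red, Blue, Green, Amber}: P→Red 3·14=42, Q→Red 5·25=125, R→Red 2·11=22, S→Red 2·25=50, T→Blue 2·17=34. Service 273; fixed 1219; total 1492.

Total cost: 1492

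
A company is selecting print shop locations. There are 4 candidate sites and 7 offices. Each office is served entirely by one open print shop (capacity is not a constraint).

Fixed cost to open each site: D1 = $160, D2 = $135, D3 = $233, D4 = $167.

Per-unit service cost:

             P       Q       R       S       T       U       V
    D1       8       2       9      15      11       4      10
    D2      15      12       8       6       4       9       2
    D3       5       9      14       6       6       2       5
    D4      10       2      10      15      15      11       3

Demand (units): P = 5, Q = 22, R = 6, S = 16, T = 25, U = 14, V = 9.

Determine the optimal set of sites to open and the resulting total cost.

Open D1 and D2; minimum total cost 697.

For any fixed open set, each office goes to its cheapest open site; total = fixed + service.
{D1, D2}: P→D1 8·5=40, Q→D1 2·22=44, R→D2 8·6=48, S→D2 6·16=96, T→D2 4·25=100, U→D1 4·14=56, V→D2 2·9=18. Service 402; fixed 295; total 697.
{D2, D4}: P→D4 10·5=50, Q→D4 2·22=44, R→D2 8·6=48, S→D2 6·16=96, T→D2 4·25=100, U→D2 9·14=126, V→D2 2·9=18. Service 482; fixed 302; total 784.
{D3, D4}: service 430 + fixed 400 = 830
{D1, D2, D3, D4}: service 359 + fixed 695 = 1054
(All 15 nonempty subsets were checked; D1 and D2 is lowest.)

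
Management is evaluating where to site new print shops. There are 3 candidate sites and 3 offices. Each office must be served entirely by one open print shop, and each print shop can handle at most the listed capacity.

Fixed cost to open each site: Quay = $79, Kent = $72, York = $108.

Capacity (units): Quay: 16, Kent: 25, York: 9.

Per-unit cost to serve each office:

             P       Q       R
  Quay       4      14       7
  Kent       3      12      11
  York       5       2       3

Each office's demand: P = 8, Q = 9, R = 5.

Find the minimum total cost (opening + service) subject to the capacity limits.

Open {Kent}: P→Kent 3·8=24, Q→Kent 12·9=108, R→Kent 11·5=55.
Loads: Kent carries 22/25. Service 187; fixed 72; total 259.
Next best feasible plan costs 272.

Minimum total cost: 259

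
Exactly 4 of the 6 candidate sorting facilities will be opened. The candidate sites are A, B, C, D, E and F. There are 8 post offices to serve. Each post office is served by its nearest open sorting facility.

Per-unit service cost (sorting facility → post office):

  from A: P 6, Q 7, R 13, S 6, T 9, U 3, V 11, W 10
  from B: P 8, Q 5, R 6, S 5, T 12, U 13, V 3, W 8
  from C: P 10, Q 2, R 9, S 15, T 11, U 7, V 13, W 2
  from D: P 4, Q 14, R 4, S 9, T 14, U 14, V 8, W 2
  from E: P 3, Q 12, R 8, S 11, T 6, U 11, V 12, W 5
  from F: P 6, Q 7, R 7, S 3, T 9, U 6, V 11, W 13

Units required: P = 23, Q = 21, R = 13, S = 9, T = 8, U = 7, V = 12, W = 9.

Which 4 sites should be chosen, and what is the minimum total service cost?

With exactly 4 open, each post office uses its cheapest among the chosen.
{A, B, C, E}: P→E 3·23=69, Q→C 2·21=42, R→B 6·13=78, S→B 5·9=45, T→E 6·8=48, U→A 3·7=21, V→B 3·12=36, W→C 2·9=18. Service cost 357.
{B, C, D, E}: service cost 359
{B, C, E, F}: service cost 360
Among all 15 size-4 choices, {A, B, C, E} is lowest.

Choose A, B, C and E; total service cost 357.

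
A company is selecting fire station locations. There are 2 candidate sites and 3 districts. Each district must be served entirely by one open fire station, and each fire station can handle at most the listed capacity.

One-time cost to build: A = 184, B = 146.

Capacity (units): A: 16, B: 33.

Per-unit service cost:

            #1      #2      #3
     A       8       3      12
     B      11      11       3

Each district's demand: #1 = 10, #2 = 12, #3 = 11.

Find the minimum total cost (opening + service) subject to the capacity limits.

Open {B}: #1→B 11·10=110, #2→B 11·12=132, #3→B 3·11=33.
Loads: B carries 33/33. Service 275; fixed 146; total 421.
Next best feasible plan costs 509.

Minimum total cost: 421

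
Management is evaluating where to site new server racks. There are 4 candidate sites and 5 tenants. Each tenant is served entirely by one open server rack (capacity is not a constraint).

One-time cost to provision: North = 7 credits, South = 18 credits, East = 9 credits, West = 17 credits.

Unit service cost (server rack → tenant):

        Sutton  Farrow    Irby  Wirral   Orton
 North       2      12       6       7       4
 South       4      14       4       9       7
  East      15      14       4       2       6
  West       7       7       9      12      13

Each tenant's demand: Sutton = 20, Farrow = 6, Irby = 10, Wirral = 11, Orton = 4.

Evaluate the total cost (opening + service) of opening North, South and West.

Each tenant is assigned to its cheapest site among the open ones.
{North, South, West}: Sutton→North 2·20=40, Farrow→West 7·6=42, Irby→South 4·10=40, Wirral→North 7·11=77, Orton→North 4·4=16. Service 215; fixed 42; total 257.

Total cost: 257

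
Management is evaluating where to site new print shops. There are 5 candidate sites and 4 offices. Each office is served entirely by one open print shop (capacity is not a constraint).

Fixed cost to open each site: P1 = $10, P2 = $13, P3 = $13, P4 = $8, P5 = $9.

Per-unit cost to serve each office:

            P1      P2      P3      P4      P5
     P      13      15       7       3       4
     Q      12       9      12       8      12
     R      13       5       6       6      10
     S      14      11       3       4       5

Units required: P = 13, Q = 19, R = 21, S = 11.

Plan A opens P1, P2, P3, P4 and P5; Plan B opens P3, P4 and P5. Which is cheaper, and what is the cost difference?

Plan A: {P1, P2, P3, P4, P5}: P→P4 3·13=39, Q→P4 8·19=152, R→P2 5·21=105, S→P3 3·11=33. Service 329; fixed 53; total 382.
Plan B: {P3, P4, P5}: P→P4 3·13=39, Q→P4 8·19=152, R→P3 6·21=126, S→P3 3·11=33. Service 350; fixed 30; total 380.
Difference: |382 − 380| = 2.

Plan B is cheaper by 2.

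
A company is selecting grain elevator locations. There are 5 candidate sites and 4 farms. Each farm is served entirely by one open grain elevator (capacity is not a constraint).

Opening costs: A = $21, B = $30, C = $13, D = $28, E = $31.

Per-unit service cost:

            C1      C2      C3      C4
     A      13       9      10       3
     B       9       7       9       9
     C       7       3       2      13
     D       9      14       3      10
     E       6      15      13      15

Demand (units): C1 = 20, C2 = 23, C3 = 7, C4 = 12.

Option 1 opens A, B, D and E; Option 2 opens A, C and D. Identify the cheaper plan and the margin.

Option 1: {A, B, D, E}: C1→E 6·20=120, C2→B 7·23=161, C3→D 3·7=21, C4→A 3·12=36. Service 338; fixed 110; total 448.
Option 2: {A, C, D}: C1→C 7·20=140, C2→C 3·23=69, C3→C 2·7=14, C4→A 3·12=36. Service 259; fixed 62; total 321.
Difference: |448 − 321| = 127.

Option 2 is cheaper by 127.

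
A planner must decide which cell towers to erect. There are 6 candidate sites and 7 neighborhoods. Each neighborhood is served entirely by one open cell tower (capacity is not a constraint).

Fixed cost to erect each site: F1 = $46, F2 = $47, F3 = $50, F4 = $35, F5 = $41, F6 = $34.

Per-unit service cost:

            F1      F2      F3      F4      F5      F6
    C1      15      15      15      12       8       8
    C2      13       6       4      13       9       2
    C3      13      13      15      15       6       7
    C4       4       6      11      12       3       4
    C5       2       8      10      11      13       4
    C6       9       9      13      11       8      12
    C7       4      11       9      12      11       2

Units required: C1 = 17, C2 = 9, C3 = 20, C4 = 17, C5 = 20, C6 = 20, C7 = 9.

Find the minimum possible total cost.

For any fixed open set, each neighborhood goes to its cheapest open site; total = fixed + service.
{F5, F6}: C1→F5 8·17=136, C2→F6 2·9=18, C3→F5 6·20=120, C4→F5 3·17=51, C5→F6 4·20=80, C6→F5 8·20=160, C7→F6 2·9=18. Service 583; fixed 75; total 658.
{F1, F5, F6}: service 543 + fixed 121 = 664
{F1, F6}: C1→F6 8·17=136, C2→F6 2·9=18, C3→F6 7·20=140, C4→F1 4·17=68, C5→F1 2·20=40, C6→F1 9·20=180, C7→F6 2·9=18. Service 600; fixed 80; total 680.
{F1, F2, F3, F4, F5, F6}: C1→F5 8·17=136, C2→F6 2·9=18, C3→F5 6·20=120, C4→F5 3·17=51, C5→F1 2·20=40, C6→F5 8·20=160, C7→F6 2·9=18. Service 543; fixed 253; total 796.
No other subset beats 658.

Minimum total cost: 658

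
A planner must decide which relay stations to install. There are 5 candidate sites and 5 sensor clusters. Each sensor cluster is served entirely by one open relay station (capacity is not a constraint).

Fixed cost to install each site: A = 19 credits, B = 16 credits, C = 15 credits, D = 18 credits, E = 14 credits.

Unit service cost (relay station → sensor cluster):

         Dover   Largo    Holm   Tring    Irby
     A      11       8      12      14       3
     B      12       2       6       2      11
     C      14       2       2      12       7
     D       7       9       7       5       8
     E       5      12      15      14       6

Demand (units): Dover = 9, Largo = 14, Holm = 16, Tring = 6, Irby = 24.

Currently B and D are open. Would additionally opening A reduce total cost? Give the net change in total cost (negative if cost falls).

Yes — net change −101 (cost falls by 101).

Current service cost with {B, D}: 391.
Adding A: each sensor cluster re-picks its cheapest; new service cost 271, saving 120.
Extra fixed cost: 19. Net change = 19 − 120 = -101.
(Totals: 425 → 324.)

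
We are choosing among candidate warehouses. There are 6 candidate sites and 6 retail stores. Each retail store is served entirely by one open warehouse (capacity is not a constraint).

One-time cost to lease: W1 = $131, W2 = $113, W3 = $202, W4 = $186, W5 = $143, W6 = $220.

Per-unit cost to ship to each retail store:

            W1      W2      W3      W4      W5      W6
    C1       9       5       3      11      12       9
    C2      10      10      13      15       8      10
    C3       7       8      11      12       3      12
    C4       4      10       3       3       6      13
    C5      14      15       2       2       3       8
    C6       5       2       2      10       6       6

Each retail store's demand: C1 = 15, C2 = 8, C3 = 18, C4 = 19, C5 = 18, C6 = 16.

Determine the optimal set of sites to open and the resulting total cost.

For any fixed open set, each retail store goes to its cheapest open site; total = fixed + service.
{W3, W5}: C1→W3 3·15=45, C2→W5 8·8=64, C3→W5 3·18=54, C4→W3 3·19=57, C5→W3 2·18=36, C6→W3 2·16=32. Service 288; fixed 345; total 633.
{W2, W5}: service 393 + fixed 256 = 649
{W3}: service 472 + fixed 202 = 674
{W1, W2, W3, W4, W5, W6}: C1→W3 3·15=45, C2→W5 8·8=64, C3→W5 3·18=54, C4→W3 3·19=57, C5→W3 2·18=36, C6→W2 2·16=32. Service 288; fixed 995; total 1283.
No other subset beats 633.

Open W3 and W5; minimum total cost 633.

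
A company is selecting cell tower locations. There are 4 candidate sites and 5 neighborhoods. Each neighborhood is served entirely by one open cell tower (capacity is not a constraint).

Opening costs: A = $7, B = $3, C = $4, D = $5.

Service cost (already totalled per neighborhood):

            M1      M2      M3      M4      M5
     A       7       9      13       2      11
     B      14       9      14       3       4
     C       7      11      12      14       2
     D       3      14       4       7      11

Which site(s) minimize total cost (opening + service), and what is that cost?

For any fixed open set, each neighborhood goes to its cheapest open site; total = fixed + service.
{B, D}: M1→D 3, M2→B 9, M3→D 4, M4→B 3, M5→B 4. Service 23; fixed 8; total 31.
{B, C, D}: M1→D 3, M2→B 9, M3→D 4, M4→B 3, M5→C 2. Service 21; fixed 12; total 33.
{A, C, D}: service 20 + fixed 16 = 36
{A, B, C, D}: service 20 + fixed 19 = 39
No other subset beats 31.

Open B and D; minimum total cost 31.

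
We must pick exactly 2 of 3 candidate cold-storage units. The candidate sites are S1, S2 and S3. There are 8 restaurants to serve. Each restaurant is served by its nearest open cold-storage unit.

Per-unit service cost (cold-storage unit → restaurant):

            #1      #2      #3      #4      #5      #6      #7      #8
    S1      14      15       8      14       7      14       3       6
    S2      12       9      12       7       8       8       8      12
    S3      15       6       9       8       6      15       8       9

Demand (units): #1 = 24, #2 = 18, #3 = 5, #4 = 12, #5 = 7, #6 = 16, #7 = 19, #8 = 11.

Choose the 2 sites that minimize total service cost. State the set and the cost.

With exactly 2 open, each restaurant uses its cheapest among the chosen.
{S1, S2}: #1→S2 12·24=288, #2→S2 9·18=162, #3→S1 8·5=40, #4→S2 7·12=84, #5→S1 7·7=49, #6→S2 8·16=128, #7→S1 3·19=57, #8→S1 6·11=66. Service cost 874.
{S2, S3}: service cost 946
{S1, S3}: service cost 969
Among all 3 size-2 choices, {S1, S2} is lowest.

Choose S1 and S2; total service cost 874.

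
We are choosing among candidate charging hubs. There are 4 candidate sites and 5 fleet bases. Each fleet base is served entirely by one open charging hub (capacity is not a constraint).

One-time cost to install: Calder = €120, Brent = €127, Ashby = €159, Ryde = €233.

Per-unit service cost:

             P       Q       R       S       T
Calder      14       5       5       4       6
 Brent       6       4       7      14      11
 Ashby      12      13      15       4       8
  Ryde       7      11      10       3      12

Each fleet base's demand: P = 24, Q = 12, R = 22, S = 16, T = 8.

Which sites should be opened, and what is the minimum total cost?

For any fixed open set, each fleet base goes to its cheapest open site; total = fixed + service.
{Calder, Brent}: P→Brent 6·24=144, Q→Brent 4·12=48, R→Calder 5·22=110, S→Calder 4·16=64, T→Calder 6·8=48. Service 414; fixed 247; total 661.
{Calder}: service 618 + fixed 120 = 738
{Brent, Ashby}: P→Brent 6·24=144, Q→Brent 4·12=48, R→Brent 7·22=154, S→Ashby 4·16=64, T→Ashby 8·8=64. Service 474; fixed 286; total 760.
{Calder, Brent, Ashby, Ryde}: P→Brent 6·24=144, Q→Brent 4·12=48, R→Calder 5·22=110, S→Ryde 3·16=48, T→Calder 6·8=48. Service 398; fixed 639; total 1037.
No other subset beats 661.

Open Calder and Brent; minimum total cost 661.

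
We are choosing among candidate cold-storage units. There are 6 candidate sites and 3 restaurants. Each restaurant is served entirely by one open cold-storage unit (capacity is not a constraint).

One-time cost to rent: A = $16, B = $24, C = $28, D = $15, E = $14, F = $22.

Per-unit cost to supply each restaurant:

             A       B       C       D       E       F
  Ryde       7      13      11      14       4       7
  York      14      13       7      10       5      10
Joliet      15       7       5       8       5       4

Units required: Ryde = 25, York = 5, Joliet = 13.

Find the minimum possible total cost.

For any fixed open set, each restaurant goes to its cheapest open site; total = fixed + service.
{E}: Ryde→E 4·25=100, York→E 5·5=25, Joliet→E 5·13=65. Service 190; fixed 14; total 204.
{E, F}: Ryde→E 4·25=100, York→E 5·5=25, Joliet→F 4·13=52. Service 177; fixed 36; total 213.
{D, E}: service 190 + fixed 29 = 219
{A, B, C, D, E, F}: service 177 + fixed 119 = 296
No other subset beats 204.

Minimum total cost: 204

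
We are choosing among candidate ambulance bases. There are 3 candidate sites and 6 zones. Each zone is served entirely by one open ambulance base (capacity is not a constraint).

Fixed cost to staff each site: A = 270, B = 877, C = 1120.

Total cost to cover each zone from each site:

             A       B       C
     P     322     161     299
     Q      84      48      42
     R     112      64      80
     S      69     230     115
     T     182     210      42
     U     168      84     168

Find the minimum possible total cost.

For any fixed open set, each zone goes to its cheapest open site; total = fixed + service.
{A}: P→A 322, Q→A 84, R→A 112, S→A 69, T→A 182, U→A 168. Service 937; fixed 270; total 1207.
{B}: P→B 161, Q→B 48, R→B 64, S→B 230, T→B 210, U→B 84. Service 797; fixed 877; total 1674.
{A, B}: service 608 + fixed 1147 = 1755
{A, B, C}: service 462 + fixed 2267 = 2729
No other subset beats 1207.

Minimum total cost: 1207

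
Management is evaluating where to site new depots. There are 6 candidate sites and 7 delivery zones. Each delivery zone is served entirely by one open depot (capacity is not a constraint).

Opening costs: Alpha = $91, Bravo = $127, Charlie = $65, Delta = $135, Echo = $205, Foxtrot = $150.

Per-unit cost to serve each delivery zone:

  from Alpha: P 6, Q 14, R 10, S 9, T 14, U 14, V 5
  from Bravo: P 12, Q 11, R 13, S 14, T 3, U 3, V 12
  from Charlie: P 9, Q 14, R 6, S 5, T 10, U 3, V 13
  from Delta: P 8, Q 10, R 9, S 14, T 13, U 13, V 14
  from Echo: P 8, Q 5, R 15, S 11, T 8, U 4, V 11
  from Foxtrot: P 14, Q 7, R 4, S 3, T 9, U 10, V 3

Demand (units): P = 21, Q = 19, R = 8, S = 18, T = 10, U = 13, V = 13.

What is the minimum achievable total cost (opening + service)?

Minimum total cost: 791

For any fixed open set, each delivery zone goes to its cheapest open site; total = fixed + service.
{Charlie, Foxtrot}: P→Charlie 9·21=189, Q→Foxtrot 7·19=133, R→Foxtrot 4·8=32, S→Foxtrot 3·18=54, T→Foxtrot 9·10=90, U→Charlie 3·13=39, V→Foxtrot 3·13=39. Service 576; fixed 215; total 791.
{Alpha, Charlie, Foxtrot}: P→Alpha 6·21=126, Q→Foxtrot 7·19=133, R→Foxtrot 4·8=32, S→Foxtrot 3·18=54, T→Foxtrot 9·10=90, U→Charlie 3·13=39, V→Foxtrot 3·13=39. Service 513; fixed 306; total 819.
{Alpha, Bravo, Foxtrot}: service 453 + fixed 368 = 821
{Alpha, Bravo, Charlie, Delta, Echo, Foxtrot}: service 415 + fixed 773 = 1188
No other subset beats 791.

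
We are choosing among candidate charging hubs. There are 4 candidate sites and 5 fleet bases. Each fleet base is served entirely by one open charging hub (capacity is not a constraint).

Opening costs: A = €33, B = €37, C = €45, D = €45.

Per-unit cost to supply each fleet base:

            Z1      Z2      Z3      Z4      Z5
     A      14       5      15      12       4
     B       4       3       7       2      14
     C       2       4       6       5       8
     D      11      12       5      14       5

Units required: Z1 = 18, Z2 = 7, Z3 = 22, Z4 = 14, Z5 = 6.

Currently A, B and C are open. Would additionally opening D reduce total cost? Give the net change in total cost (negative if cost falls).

No — net change +23 (cost rises by 23).

Current service cost with {A, B, C}: 241.
Adding D: each fleet base re-picks its cheapest; new service cost 219, saving 22.
Extra fixed cost: 45. Net change = 45 − 22 = 23.
(Totals: 356 → 379.)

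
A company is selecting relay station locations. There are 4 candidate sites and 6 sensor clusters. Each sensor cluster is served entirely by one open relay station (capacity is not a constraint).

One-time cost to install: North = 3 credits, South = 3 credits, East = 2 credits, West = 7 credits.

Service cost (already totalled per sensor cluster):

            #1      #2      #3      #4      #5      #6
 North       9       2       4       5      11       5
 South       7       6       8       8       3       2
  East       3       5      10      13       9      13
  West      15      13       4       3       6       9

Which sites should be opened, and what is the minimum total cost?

Open North, South and East; minimum total cost 27.

For any fixed open set, each sensor cluster goes to its cheapest open site; total = fixed + service.
{North, South, East}: #1→East 3, #2→North 2, #3→North 4, #4→North 5, #5→South 3, #6→South 2. Service 19; fixed 8; total 27.
{North, South}: service 23 + fixed 6 = 29
{North, South, East, West}: service 17 + fixed 15 = 32
{East}: service 53 + fixed 2 = 55
(All 15 nonempty subsets were checked; North, South and East is lowest.)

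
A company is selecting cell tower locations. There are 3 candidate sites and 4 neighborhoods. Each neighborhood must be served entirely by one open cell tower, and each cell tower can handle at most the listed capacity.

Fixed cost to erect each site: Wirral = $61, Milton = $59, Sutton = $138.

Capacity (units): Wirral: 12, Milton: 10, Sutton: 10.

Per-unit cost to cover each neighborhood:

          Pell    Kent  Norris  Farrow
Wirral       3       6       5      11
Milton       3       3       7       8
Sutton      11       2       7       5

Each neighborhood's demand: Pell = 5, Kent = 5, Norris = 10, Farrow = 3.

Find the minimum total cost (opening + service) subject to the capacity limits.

Open {Wirral, Milton, Sutton}: Pell→Milton 3·5=15, Kent→Sutton 2·5=10, Norris→Wirral 5·10=50, Farrow→Sutton 5·3=15.
Loads: Wirral carries 10/12, Milton carries 5/10, Sutton carries 8/10. Service 90; fixed 258; total 348.
Next best feasible plan costs 353.

Minimum total cost: 348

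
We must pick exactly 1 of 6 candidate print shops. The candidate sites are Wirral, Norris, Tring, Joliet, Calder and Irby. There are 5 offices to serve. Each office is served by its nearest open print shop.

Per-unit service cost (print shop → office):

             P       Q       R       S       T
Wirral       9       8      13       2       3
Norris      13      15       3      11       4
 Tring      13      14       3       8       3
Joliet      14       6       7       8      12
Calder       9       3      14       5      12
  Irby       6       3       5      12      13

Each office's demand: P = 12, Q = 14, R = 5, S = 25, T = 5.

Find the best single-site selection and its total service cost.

Choose Wirral only; total service cost 350.

With exactly 1 open, each office uses its cheapest among the chosen.
{Wirral}: P→Wirral 9·12=108, Q→Wirral 8·14=112, R→Wirral 13·5=65, S→Wirral 2·25=50, T→Wirral 3·5=15. Service cost 350.
{Calder}: service cost 405
{Irby}: service cost 504
Among all 6 size-1 choices, {Wirral} is lowest.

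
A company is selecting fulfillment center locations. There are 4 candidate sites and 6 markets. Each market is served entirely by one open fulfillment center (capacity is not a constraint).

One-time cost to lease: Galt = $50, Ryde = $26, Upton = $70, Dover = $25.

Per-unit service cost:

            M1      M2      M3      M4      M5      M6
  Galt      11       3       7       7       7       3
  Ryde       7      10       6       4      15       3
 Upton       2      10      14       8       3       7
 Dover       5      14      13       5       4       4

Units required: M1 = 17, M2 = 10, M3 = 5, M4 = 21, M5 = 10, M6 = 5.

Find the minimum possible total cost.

Minimum total cost: 369

For any fixed open set, each market goes to its cheapest open site; total = fixed + service.
{Galt, Ryde, Upton}: M1→Upton 2·17=34, M2→Galt 3·10=30, M3→Ryde 6·5=30, M4→Ryde 4·21=84, M5→Upton 3·10=30, M6→Galt 3·5=15. Service 223; fixed 146; total 369.
{Galt, Ryde, Dover}: M1→Dover 5·17=85, M2→Galt 3·10=30, M3→Ryde 6·5=30, M4→Ryde 4·21=84, M5→Dover 4·10=40, M6→Galt 3·5=15. Service 284; fixed 101; total 385.
{Galt, Dover}: M1→Dover 5·17=85, M2→Galt 3·10=30, M3→Galt 7·5=35, M4→Dover 5·21=105, M5→Dover 4·10=40, M6→Galt 3·5=15. Service 310; fixed 75; total 385.
{Galt, Ryde, Upton, Dover}: M1→Upton 2·17=34, M2→Galt 3·10=30, M3→Ryde 6·5=30, M4→Ryde 4·21=84, M5→Upton 3·10=30, M6→Galt 3·5=15. Service 223; fixed 171; total 394.
(All 15 nonempty subsets were checked; Galt, Ryde and Upton is lowest.)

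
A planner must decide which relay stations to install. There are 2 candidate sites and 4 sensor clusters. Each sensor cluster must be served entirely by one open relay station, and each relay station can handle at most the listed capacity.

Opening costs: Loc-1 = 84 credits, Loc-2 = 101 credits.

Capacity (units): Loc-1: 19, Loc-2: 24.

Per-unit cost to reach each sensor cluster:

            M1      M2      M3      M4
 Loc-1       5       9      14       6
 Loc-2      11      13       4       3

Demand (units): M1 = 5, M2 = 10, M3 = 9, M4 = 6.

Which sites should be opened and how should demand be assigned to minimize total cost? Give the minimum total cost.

Open {Loc-1, Loc-2}: M1→Loc-1 5·5=25, M2→Loc-1 9·10=90, M3→Loc-2 4·9=36, M4→Loc-2 3·6=18.
Loads: Loc-1 carries 15/19, Loc-2 carries 15/24. Service 169; fixed 185; total 354.
Next best feasible plan costs 384.

Minimum total cost: 354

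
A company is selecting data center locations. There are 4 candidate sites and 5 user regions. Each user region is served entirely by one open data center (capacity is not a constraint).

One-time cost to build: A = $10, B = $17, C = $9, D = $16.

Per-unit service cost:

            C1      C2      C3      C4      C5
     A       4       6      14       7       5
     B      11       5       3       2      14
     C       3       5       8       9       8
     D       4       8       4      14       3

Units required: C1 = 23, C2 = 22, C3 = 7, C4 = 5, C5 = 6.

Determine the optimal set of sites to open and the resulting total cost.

For any fixed open set, each user region goes to its cheapest open site; total = fixed + service.
{B, C, D}: C1→C 3·23=69, C2→B 5·22=110, C3→B 3·7=21, C4→B 2·5=10, C5→D 3·6=18. Service 228; fixed 42; total 270.
{A, B, C}: C1→C 3·23=69, C2→B 5·22=110, C3→B 3·7=21, C4→B 2·5=10, C5→A 5·6=30. Service 240; fixed 36; total 276.
{A, B, C, D}: service 228 + fixed 52 = 280
{C}: C1→C 3·23=69, C2→C 5·22=110, C3→C 8·7=56, C4→C 9·5=45, C5→C 8·6=48. Service 328; fixed 9; total 337.
No other subset beats 270.

Open B, C and D; minimum total cost 270.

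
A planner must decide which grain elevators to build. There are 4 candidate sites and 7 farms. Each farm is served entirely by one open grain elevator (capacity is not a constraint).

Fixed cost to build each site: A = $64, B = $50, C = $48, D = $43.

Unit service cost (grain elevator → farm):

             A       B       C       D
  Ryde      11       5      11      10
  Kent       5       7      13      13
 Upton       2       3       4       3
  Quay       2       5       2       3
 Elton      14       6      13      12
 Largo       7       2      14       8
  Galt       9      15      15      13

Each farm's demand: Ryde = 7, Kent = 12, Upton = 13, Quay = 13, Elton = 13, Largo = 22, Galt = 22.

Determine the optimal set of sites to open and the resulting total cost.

Open A and B; minimum total cost 581.

For any fixed open set, each farm goes to its cheapest open site; total = fixed + service.
{A, B}: Ryde→B 5·7=35, Kent→A 5·12=60, Upton→A 2·13=26, Quay→A 2·13=26, Elton→B 6·13=78, Largo→B 2·22=44, Galt→A 9·22=198. Service 467; fixed 114; total 581.
{A, B, D}: service 467 + fixed 157 = 624
{A, B, C}: Ryde→B 5·7=35, Kent→A 5·12=60, Upton→A 2·13=26, Quay→A 2·13=26, Elton→B 6·13=78, Largo→B 2·22=44, Galt→A 9·22=198. Service 467; fixed 162; total 629.
{A, B, C, D}: service 467 + fixed 205 = 672
(All 15 nonempty subsets were checked; A and B is lowest.)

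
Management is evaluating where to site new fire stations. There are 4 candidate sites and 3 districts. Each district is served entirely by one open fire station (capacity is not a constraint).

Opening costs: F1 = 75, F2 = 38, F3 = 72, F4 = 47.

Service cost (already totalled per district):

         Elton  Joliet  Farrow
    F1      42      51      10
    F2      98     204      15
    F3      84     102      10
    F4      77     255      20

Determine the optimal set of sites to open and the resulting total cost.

Open F1 only; minimum total cost 178.

For any fixed open set, each district goes to its cheapest open site; total = fixed + service.
{F1}: Elton→F1 42, Joliet→F1 51, Farrow→F1 10. Service 103; fixed 75; total 178.
{F1, F2}: service 103 + fixed 113 = 216
{F1, F4}: Elton→F1 42, Joliet→F1 51, Farrow→F1 10. Service 103; fixed 122; total 225.
{F1, F2, F3, F4}: Elton→F1 42, Joliet→F1 51, Farrow→F1 10. Service 103; fixed 232; total 335.
No other subset beats 178.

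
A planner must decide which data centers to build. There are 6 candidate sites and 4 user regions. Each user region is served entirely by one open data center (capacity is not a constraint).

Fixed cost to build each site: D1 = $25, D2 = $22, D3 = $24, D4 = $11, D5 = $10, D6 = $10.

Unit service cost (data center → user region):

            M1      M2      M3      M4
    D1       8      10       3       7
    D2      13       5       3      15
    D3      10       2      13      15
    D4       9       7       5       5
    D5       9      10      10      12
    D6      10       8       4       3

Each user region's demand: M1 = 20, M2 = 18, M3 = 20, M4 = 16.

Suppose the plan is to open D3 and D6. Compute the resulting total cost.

Total cost: 398

Each user region is assigned to its cheapest site among the open ones.
{D3, D6}: M1→D3 10·20=200, M2→D3 2·18=36, M3→D6 4·20=80, M4→D6 3·16=48. Service 364; fixed 34; total 398.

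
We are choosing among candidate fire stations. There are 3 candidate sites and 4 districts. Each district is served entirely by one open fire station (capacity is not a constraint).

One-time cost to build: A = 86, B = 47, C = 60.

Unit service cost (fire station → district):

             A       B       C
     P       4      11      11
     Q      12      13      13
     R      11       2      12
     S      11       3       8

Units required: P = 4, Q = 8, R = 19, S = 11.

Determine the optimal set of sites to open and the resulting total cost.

Open B only; minimum total cost 266.

For any fixed open set, each district goes to its cheapest open site; total = fixed + service.
{B}: P→B 11·4=44, Q→B 13·8=104, R→B 2·19=38, S→B 3·11=33. Service 219; fixed 47; total 266.
{A, B}: P→A 4·4=16, Q→A 12·8=96, R→B 2·19=38, S→B 3·11=33. Service 183; fixed 133; total 316.
{B, C}: P→B 11·4=44, Q→B 13·8=104, R→B 2·19=38, S→B 3·11=33. Service 219; fixed 107; total 326.
{A, B, C}: service 183 + fixed 193 = 376
No other subset beats 266.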